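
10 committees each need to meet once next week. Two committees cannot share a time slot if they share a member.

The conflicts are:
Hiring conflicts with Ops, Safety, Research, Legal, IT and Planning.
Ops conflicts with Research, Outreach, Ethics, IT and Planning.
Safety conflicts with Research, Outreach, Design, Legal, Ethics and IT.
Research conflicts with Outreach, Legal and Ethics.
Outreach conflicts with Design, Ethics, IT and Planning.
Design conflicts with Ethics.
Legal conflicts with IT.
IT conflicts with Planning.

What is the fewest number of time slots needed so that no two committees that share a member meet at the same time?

4

Ops, Research, Outreach, Ethics pairwise conflict, so at least 4 time slots are needed.
Using 4 time slots: Hiring=2, Ops=1, Safety=1, Research=3, Outreach=2, Design=3, Legal=4, Ethics=4, IT=3, Planning=4. No two conflicting committees share a time slot.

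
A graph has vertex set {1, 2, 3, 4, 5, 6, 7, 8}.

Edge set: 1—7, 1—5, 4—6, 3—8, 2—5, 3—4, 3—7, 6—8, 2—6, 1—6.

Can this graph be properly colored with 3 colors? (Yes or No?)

The chromatic number is 3. The cycle 1-6-8-3-7-1 has odd length 5, so it cannot be 2-colored; at least 3 colors are needed.
A valid assignment using 3 colors: 1=blue, 2=blue, 3=red, 4=blue, 5=red, 6=red, 7=green, 8=blue.
That is already a proper 3-coloring.

Yes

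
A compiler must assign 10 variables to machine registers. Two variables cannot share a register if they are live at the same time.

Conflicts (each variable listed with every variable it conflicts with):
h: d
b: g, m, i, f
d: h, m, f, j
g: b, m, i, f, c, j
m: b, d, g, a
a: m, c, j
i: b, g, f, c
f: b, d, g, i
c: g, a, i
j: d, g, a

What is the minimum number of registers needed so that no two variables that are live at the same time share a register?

4

b, g, i, f pairwise conflict, so at least 4 registers are needed.
4 registers suffice: register 1 → {d, g, a}; register 2 → {h, b, c, j}; register 3 → {m, f}; register 4 → {i}. No two conflicting variables share a register.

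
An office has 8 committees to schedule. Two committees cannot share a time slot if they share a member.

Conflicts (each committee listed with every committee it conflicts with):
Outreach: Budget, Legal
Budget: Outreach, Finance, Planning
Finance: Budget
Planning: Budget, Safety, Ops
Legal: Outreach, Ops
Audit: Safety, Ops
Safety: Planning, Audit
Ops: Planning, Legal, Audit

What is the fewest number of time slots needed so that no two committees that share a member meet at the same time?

3

The cycle Budget-Planning-Ops-Legal-Outreach-Budget has odd length 5, so it cannot be 2-colored; at least 3 time slots are needed.
3 time slots suffice: time slot 1 → {Budget, Safety, Ops}; time slot 2 → {Finance, Planning, Legal, Audit}; time slot 3 → {Outreach}. No two conflicting committees share a time slot.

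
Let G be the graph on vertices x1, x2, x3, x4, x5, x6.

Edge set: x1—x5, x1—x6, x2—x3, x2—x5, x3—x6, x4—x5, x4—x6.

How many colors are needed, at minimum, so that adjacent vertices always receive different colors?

The cycle x6-x1-x5-x2-x3-x6 has odd length 5, so it cannot be 2-colored; at least 3 colors are needed.
3 colors suffice: color 1 → {x5, x6}; color 2 → {x1, x3, x4}; color 3 → {x2}. No two adjacent vertices share a color.

3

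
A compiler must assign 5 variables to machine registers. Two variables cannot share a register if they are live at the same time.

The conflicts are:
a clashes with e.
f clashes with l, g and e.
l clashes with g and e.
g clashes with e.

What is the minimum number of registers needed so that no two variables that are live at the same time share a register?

f, l, g, e all conflict with each other, so at least 4 registers are needed.
A valid assignment using 4 registers: a=2, f=3, l=2, g=4, e=1. Every pair that conflicts lands in different registers.

4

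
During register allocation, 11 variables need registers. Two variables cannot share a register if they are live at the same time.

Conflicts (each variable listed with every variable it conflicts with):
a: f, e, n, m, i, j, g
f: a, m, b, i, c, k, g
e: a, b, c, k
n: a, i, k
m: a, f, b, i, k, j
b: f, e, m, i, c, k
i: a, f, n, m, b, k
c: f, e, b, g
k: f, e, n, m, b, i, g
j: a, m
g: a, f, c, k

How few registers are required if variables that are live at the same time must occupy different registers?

f, m, b, i, k are mutually in conflict, so at least 5 registers are needed.
5 registers suffice: register 1 → {f, e, n, j}; register 2 → {a, c, k}; register 3 → {i, g}; register 4 → {b}; register 5 → {m}. Each listed conflict is separated.

5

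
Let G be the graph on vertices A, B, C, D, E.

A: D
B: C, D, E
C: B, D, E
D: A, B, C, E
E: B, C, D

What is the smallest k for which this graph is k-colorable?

B, C, D, E are mutually adjacent (a clique of size 4), so at least 4 colors are needed.
A valid assignment using 4 colors: A=2, B=4, C=3, D=1, E=2. No two adjacent vertices share a color.

4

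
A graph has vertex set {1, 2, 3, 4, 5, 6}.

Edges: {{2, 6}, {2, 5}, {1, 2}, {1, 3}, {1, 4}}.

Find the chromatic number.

2 and 5 are adjacent, so at least 2 colors are needed.
2 colors suffice: color a → {2, 3, 4}; color b → {1, 5, 6}. Every edge joins two different colors.

2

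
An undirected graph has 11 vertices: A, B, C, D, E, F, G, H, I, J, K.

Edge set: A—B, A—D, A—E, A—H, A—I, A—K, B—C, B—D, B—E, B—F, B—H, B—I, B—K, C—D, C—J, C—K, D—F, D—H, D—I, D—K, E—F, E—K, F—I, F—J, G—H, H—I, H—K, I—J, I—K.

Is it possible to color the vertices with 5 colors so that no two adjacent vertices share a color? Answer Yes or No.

No

A, B, D, H, I, K form a clique, so at least 6 colors are needed.
So 5 colors are not enough.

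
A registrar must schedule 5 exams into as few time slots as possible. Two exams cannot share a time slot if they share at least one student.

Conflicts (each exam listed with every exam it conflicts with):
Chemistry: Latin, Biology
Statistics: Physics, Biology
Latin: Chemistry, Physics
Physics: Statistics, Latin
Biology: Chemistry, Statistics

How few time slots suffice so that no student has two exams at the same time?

The cycle Physics-Statistics-Biology-Chemistry-Latin-Physics has odd length 5, so it cannot be 2-colored; at least 3 time slots are needed.
Using 3 time slots: Chemistry=3, Statistics=2, Latin=2, Physics=1, Biology=1. Each listed conflict is separated.

3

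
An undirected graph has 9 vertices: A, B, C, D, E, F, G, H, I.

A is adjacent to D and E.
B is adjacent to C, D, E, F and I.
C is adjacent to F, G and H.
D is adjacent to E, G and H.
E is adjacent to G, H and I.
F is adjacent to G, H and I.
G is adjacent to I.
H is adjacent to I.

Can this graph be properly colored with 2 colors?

No

E, H, I are pairwise adjacent, so at least 3 colors are needed.
So 2 colors are not enough.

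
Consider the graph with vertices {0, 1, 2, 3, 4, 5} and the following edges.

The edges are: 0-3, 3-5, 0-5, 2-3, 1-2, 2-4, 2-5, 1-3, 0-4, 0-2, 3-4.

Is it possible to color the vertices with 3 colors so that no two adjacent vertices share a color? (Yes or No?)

No

0, 2, 3, 4 are mutually adjacent (a clique of size 4), so at least 4 colors are needed.
So 3 colors are not enough.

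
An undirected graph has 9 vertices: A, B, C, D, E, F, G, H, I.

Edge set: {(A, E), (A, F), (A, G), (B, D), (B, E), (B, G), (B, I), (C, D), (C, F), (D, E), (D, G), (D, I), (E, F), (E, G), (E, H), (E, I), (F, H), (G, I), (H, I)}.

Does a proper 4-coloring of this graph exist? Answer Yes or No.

B, D, E, G, I form a clique, so at least 5 colors are needed.
So 4 colors are not enough.

No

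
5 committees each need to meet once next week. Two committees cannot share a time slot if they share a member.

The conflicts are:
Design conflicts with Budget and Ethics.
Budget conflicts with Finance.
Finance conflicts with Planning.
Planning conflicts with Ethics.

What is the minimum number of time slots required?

The cycle Finance-Planning-Ethics-Design-Budget-Finance has odd length 5, so it cannot be 2-colored; at least 3 time slots are needed.
3 time slots suffice: time slot 1 → {Finance, Ethics}; time slot 2 → {Design, Planning}; time slot 3 → {Budget}. Every pair that conflicts lands in different time slots.

3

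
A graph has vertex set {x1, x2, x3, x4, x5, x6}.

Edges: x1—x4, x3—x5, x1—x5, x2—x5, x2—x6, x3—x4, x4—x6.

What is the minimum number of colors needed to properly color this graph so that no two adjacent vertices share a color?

The cycle x6-x4-x3-x5-x2-x6 has odd length 5, so it cannot be 2-colored; at least 3 colors are needed.
3 colors suffice: x1=B, x2=B, x3=B, x4=R, x5=R, x6=G. Each edge has distinct colors on its endpoints.

3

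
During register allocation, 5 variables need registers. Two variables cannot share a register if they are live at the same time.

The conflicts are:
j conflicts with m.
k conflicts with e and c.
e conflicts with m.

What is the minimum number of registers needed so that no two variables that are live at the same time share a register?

2

k and c conflict, so at least 2 registers are needed.
2 registers suffice: j=1, k=2, e=1, c=1, m=2. Every pair that conflicts lands in different registers.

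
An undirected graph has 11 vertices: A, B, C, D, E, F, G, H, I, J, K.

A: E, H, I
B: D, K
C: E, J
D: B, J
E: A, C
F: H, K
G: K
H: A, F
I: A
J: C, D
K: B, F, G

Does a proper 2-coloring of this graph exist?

No

The cycle H-A-E-C-J-D-B-K-F-H has odd length 9, so it cannot be 2-colored; at least 3 colors are needed.
So 2 colors are not enough.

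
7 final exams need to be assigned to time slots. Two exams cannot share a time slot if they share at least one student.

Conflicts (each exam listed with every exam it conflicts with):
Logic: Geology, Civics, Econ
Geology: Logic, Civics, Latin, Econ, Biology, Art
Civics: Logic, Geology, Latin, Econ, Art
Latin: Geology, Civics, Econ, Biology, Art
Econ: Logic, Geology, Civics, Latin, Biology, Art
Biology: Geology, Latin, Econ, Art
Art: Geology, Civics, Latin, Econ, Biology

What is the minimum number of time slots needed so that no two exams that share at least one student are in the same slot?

Geology, Civics, Latin, Econ, Art are mutually in conflict, so at least 5 time slots are needed.
5 time slots suffice: time slot 1 → {Geology}; time slot 2 → {Econ}; time slot 3 → {Civics, Biology}; time slot 4 → {Logic, Art}; time slot 5 → {Latin}. No two conflicting exams share a time slot.

5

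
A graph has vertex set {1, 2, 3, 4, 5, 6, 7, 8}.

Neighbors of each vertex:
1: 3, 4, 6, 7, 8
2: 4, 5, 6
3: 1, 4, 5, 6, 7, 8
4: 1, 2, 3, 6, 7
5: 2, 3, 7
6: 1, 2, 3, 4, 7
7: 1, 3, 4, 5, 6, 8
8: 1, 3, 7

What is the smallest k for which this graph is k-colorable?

5

1, 3, 4, 6, 7 are pairwise adjacent (a clique of size 5), so at least 5 colors are needed.
5 colors suffice: color red → {2, 3}; color blue → {7}; color green → {1, 5}; color yellow → {6, 8}; color purple → {4}. No two adjacent vertices share a color.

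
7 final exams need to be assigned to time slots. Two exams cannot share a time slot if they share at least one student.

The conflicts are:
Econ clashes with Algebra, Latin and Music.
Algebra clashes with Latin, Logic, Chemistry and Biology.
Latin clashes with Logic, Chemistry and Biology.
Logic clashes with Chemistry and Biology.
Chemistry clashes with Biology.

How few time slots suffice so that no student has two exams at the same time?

5

Algebra, Latin, Logic, Chemistry, Biology are mutually in conflict, so at least 5 time slots are needed.
5 time slots suffice: time slot 1 → {Latin, Music}; time slot 2 → {Algebra}; time slot 3 → {Econ, Biology}; time slot 4 → {Chemistry}; time slot 5 → {Logic}. Each listed conflict is separated.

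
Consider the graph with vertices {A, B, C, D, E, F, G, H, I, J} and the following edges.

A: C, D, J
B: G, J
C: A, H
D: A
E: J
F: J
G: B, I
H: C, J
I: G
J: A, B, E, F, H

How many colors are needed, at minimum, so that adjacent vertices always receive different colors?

2

F and J are adjacent, so at least 2 colors are needed.
2 colors suffice: A=2, B=2, C=1, D=1, E=2, F=2, G=1, H=2, I=2, J=1. No two adjacent vertices share a color.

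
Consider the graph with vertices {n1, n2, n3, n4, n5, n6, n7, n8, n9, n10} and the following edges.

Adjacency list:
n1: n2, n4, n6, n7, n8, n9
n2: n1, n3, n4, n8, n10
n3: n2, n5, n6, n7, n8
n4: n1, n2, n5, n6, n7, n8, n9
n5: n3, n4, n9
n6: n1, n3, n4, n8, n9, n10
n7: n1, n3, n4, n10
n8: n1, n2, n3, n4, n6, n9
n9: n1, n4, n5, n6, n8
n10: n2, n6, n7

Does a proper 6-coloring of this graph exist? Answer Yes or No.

Yes

The chromatic number is 5. n1, n4, n6, n8, n9 are pairwise adjacent (a clique of size 5), so at least 5 colors are needed.
A valid assignment using 5 colors: n1=blue, n2=green, n3=red, n4=red, n5=blue, n6=green, n7=green, n8=yellow, n9=purple, n10=red.
Since 6 ≥ 5, a proper 6-coloring certainly exists.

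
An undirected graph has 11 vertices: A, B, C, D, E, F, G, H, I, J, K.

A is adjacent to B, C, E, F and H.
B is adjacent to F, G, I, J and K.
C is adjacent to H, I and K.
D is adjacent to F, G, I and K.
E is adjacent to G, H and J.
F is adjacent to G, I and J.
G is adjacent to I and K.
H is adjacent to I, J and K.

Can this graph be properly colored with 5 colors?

Yes

The chromatic number is 4. B, F, G, I are pairwise adjacent (a clique of size 4), so at least 4 colors are needed.
One proper 4-coloring: A=blue, B=yellow, C=green, D=yellow, E=yellow, F=red, G=green, H=red, I=blue, J=blue, K=blue.
Since 5 ≥ 4, a proper 5-coloring certainly exists.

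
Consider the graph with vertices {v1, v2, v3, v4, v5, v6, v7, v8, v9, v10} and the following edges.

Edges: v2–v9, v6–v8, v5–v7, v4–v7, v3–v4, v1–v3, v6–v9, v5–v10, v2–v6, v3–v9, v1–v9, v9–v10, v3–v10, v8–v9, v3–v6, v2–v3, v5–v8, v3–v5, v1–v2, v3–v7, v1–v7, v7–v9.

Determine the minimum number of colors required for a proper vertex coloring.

v1, v2, v3, v9 are mutually adjacent (a clique of size 4), so at least 4 colors are needed.
A valid assignment using 4 colors: v1=4, v2=3, v3=1, v4=2, v5=2, v6=4, v7=3, v8=1, v9=2, v10=3. No two adjacent vertices share a color.

4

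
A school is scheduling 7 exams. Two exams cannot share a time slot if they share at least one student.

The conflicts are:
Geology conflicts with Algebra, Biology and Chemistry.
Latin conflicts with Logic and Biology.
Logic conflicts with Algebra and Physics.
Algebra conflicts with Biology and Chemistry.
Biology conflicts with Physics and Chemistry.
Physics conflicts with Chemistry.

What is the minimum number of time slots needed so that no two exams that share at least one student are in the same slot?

Geology, Algebra, Biology, Chemistry all conflict with each other, so at least 4 time slots are needed.
4 time slots suffice: time slot 1 → {Logic, Biology}; time slot 2 → {Latin, Chemistry}; time slot 3 → {Algebra, Physics}; time slot 4 → {Geology}. Every pair that conflicts lands in different time slots.

4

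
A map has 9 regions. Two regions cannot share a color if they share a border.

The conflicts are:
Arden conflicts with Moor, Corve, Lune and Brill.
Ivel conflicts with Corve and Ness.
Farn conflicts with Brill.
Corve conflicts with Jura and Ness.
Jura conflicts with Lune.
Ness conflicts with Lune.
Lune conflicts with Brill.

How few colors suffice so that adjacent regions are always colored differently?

Arden, Lune, Brill all conflict with each other, so at least 3 colors are needed.
One proper 3-coloring: Arden=1, Ivel=3, Moor=2, Farn=1, Corve=2, Jura=1, Ness=1, Lune=2, Brill=3. No two conflicting regions share a color.

3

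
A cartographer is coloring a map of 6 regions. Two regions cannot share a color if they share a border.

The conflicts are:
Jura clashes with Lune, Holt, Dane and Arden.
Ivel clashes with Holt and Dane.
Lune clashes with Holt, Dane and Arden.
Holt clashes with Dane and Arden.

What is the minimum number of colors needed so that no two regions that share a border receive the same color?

4

Jura, Lune, Holt, Dane all conflict with each other, so at least 4 colors are needed.
One proper 4-coloring: Jura=2, Ivel=2, Lune=4, Holt=1, Dane=3, Arden=3. No two conflicting regions share a color.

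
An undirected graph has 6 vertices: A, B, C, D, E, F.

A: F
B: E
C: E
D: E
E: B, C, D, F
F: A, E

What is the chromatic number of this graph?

D and E are adjacent, so at least 2 colors are needed.
2 colors suffice: A=1, B=2, C=2, D=2, E=1, F=2. Each edge has distinct colors on its endpoints.

2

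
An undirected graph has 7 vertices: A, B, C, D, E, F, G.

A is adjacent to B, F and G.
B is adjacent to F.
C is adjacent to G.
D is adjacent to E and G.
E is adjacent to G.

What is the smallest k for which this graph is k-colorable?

D, E, G are mutually adjacent, so at least 3 colors are needed.
3 colors suffice: color red → {F, G}; color blue → {A, C, D}; color green → {B, E}. No two adjacent vertices share a color.

3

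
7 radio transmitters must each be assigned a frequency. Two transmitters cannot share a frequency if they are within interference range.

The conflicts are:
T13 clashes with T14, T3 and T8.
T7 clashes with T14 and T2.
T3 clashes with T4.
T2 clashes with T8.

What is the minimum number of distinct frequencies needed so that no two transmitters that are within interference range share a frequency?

The cycle T7-T14-T13-T8-T2-T7 has odd length 5, so it cannot be 2-colored; at least 3 frequencies are needed.
A valid assignment using 3 frequencies: T13=1, T7=3, T14=2, T3=2, T2=1, T8=2, T4=1. No two conflicting transmitters share a frequency.

3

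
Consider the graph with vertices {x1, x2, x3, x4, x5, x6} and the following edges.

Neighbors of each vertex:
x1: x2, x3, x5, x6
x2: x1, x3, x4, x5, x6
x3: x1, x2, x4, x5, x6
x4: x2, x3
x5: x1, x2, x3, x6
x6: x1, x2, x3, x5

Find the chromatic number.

x1, x2, x3, x5, x6 form a clique, so at least 5 colors are needed.
5 colors suffice: color 1 → {x2}; color 2 → {x3}; color 3 → {x4, x5}; color 4 → {x6}; color 5 → {x1}. Every edge joins two different colors.

5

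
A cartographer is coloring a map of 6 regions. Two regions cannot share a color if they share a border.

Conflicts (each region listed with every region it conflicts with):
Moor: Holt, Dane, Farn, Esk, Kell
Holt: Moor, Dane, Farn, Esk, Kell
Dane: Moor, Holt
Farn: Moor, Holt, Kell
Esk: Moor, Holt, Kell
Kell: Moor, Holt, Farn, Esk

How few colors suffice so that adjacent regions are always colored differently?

Moor, Holt, Farn, Kell all conflict with each other, so at least 4 colors are needed.
4 colors suffice: color 1 → {Moor}; color 2 → {Holt}; color 3 → {Dane, Kell}; color 4 → {Farn, Esk}. Every pair that conflicts lands in different colors.

4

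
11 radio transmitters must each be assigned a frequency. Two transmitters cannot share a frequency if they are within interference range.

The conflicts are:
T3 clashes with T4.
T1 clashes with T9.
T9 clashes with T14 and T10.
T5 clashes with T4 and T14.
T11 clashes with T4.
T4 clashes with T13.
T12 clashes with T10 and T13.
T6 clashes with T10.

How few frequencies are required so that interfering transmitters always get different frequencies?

3

The cycle T13-T12-T10-T9-T14-T5-T4-T13 has odd length 7, so it cannot be 2-colored; at least 3 frequencies are needed.
A valid assignment using 3 frequencies: T3=2, T1=2, T9=1, T5=3, T11=2, T4=1, T12=1, T6=1, T14=2, T10=2, T13=2. Every pair that conflicts lands in different frequencies.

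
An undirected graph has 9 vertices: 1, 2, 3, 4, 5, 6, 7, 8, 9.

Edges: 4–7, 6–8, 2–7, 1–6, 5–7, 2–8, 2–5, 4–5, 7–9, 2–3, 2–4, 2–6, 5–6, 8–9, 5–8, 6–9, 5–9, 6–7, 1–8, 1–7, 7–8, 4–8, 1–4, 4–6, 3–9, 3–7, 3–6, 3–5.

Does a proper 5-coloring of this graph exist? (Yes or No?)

No

2, 4, 5, 6, 7, 8 are mutually adjacent (a clique of size 6), so at least 6 colors are needed.
So 5 colors are not enough.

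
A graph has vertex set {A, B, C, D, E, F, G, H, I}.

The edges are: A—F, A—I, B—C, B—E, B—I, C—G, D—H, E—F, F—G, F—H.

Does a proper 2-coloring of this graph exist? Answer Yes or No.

No

The cycle F-A-I-B-E-F has odd length 5, so it cannot be 2-colored; at least 3 colors are needed.
So 2 colors are not enough.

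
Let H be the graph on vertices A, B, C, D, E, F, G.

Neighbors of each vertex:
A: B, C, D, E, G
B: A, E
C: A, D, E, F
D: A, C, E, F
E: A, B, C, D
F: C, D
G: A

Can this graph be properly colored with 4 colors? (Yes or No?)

Yes

The chromatic number is 4. A, C, D, E form a clique, so at least 4 colors are needed.
A valid assignment using 4 colors: A=red, B=blue, C=green, D=blue, E=yellow, F=red, G=blue.
That is already a proper 4-coloring.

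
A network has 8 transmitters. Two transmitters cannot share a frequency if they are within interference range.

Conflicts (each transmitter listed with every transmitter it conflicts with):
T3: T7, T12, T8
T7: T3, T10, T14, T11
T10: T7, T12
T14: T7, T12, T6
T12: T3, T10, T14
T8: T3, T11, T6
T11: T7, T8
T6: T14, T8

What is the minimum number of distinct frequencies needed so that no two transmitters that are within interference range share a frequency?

The cycle T6-T8-T11-T7-T14-T6 has odd length 5, so it cannot be 2-colored; at least 3 frequencies are needed.
3 frequencies suffice: frequency 1 → {T7, T12, T8}; frequency 2 → {T3, T10, T14, T11}; frequency 3 → {T6}. Each listed conflict is separated.

3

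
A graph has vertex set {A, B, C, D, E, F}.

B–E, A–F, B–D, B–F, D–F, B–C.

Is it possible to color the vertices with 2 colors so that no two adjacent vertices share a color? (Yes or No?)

No

B, D, F are mutually adjacent, so at least 3 colors are needed.
So 2 colors are not enough.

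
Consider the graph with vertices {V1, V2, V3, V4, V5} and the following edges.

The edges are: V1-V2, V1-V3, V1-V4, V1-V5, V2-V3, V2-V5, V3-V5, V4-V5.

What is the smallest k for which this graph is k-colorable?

V1, V2, V3, V5 form a clique, so at least 4 colors are needed.
4 colors suffice: color red → {V1}; color blue → {V5}; color green → {V3, V4}; color yellow → {V2}. Every edge joins two different colors.

4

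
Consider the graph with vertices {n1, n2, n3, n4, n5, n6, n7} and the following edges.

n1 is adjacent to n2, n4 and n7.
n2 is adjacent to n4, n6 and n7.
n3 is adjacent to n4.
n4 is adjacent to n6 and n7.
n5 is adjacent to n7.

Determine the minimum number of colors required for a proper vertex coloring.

n1, n2, n4, n7 form a clique, so at least 4 colors are needed.
4 colors suffice: n1=4, n2=2, n3=2, n4=1, n5=1, n6=3, n7=3. No two adjacent vertices share a color.

4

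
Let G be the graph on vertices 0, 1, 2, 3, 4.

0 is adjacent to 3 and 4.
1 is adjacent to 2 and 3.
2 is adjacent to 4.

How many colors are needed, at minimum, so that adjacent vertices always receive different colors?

The cycle 4-0-3-1-2-4 has odd length 5, so it cannot be 2-colored; at least 3 colors are needed.
A valid assignment using 3 colors: 0=b, 1=b, 2=a, 3=a, 4=c. Each edge has distinct colors on its endpoints.

3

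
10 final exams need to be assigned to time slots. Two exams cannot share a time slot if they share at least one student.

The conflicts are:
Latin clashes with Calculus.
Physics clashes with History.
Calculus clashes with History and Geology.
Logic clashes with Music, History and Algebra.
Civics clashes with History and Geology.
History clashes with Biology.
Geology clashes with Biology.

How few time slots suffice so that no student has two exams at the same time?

2

Calculus and History conflict, so at least 2 time slots are needed.
2 time slots suffice: Latin=1, Physics=2, Calculus=2, Logic=2, Music=1, Civics=2, History=1, Geology=1, Biology=2, Algebra=1. No two conflicting exams share a time slot.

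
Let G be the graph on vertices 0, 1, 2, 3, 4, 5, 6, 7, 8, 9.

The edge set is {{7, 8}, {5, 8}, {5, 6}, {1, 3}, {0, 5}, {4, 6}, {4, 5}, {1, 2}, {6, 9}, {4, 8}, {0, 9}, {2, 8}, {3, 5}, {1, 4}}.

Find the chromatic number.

4, 5, 6 are mutually adjacent, so at least 3 colors are needed.
A valid assignment using 3 colors: 0=blue, 1=red, 2=blue, 3=blue, 4=blue, 5=red, 6=green, 7=red, 8=green, 9=red. No two adjacent vertices share a color.

3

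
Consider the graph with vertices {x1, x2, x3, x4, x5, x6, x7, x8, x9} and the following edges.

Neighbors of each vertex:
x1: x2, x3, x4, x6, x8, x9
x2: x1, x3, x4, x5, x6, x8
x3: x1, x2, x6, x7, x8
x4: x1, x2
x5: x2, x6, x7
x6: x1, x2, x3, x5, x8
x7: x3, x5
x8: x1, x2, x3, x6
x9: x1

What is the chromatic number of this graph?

x1, x2, x3, x6, x8 form a clique, so at least 5 colors are needed.
5 colors suffice: color R → {x1, x5}; color B → {x2, x7, x9}; color G → {x3, x4}; color Y → {x6}; color P → {x8}. Every edge joins two different colors.

5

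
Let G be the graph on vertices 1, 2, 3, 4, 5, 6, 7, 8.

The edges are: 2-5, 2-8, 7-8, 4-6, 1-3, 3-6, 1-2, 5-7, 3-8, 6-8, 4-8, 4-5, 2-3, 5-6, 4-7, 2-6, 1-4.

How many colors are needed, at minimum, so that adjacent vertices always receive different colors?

4

2, 3, 6, 8 are mutually adjacent (a clique of size 4), so at least 4 colors are needed.
One proper 4-coloring: 1=red, 2=blue, 3=yellow, 4=blue, 5=green, 6=red, 7=red, 8=green. No two adjacent vertices share a color.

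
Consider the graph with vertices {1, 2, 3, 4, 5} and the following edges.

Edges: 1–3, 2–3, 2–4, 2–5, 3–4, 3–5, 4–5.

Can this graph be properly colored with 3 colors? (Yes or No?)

2, 3, 4, 5 are pairwise adjacent (a clique of size 4), so at least 4 colors are needed.
So 3 colors are not enough.

No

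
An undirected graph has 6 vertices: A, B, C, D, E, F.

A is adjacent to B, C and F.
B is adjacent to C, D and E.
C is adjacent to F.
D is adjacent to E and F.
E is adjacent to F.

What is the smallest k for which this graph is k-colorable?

3

B, D, E form a triangle, so at least 3 colors are needed.
One proper 3-coloring: A=2, B=1, C=3, D=2, E=3, F=1. No two adjacent vertices share a color.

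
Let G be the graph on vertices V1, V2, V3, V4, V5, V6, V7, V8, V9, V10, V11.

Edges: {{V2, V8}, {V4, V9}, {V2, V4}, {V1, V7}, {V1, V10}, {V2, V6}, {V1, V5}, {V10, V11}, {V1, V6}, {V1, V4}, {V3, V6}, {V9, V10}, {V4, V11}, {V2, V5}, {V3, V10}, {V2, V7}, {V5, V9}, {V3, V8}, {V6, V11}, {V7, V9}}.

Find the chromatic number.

V4 and V11 are adjacent, so at least 2 colors are needed.
2 colors suffice: color 1 → {V1, V2, V3, V9, V11}; color 2 → {V4, V5, V6, V7, V8, V10}. Every edge joins two different colors.

2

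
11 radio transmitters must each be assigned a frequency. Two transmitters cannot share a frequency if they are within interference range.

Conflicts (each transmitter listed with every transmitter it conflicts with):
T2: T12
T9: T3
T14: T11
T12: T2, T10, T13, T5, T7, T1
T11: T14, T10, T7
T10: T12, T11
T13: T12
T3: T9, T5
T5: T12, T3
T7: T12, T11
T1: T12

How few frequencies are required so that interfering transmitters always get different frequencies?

T3 and T5 conflict, so at least 2 frequencies are needed.
2 frequencies suffice: T2=2, T9=2, T14=2, T12=1, T11=1, T10=2, T13=2, T3=1, T5=2, T7=2, T1=2. Each listed conflict is separated.

2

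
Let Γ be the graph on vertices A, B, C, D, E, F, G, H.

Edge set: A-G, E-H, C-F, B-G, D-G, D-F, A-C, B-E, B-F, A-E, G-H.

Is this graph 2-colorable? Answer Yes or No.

The cycle F-C-A-G-D-F has odd length 5, so it cannot be 2-colored; at least 3 colors are needed.
So 2 colors are not enough.

No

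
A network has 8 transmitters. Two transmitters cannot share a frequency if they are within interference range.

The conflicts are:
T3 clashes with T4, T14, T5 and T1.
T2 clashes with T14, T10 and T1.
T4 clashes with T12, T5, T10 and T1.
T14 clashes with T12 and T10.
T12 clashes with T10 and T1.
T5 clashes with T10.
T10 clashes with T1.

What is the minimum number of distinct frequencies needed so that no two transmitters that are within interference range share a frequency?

T4, T12, T10, T1 all conflict with each other, so at least 4 frequencies are needed.
4 frequencies suffice: T3=1, T2=3, T4=3, T14=2, T12=4, T5=2, T10=1, T1=2. No two conflicting transmitters share a frequency.

4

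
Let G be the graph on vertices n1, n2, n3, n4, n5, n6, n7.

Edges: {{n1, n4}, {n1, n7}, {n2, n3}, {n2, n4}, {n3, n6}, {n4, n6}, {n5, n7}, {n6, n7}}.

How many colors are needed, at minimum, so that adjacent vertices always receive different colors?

2

n4 and n6 are adjacent, so at least 2 colors are needed.
2 colors suffice: n1=blue, n2=blue, n3=red, n4=red, n5=blue, n6=blue, n7=red. No two adjacent vertices share a color.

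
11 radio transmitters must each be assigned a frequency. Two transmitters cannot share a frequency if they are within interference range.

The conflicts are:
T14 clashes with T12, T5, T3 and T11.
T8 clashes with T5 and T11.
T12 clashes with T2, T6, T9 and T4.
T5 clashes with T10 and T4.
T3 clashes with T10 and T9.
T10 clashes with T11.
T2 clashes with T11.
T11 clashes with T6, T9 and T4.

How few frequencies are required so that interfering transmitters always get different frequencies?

2

T12 and T9 conflict, so at least 2 frequencies are needed.
2 frequencies suffice: frequency 1 → {T12, T5, T3, T11}; frequency 2 → {T14, T8, T10, T2, T6, T9, T4}. Every pair that conflicts lands in different frequencies.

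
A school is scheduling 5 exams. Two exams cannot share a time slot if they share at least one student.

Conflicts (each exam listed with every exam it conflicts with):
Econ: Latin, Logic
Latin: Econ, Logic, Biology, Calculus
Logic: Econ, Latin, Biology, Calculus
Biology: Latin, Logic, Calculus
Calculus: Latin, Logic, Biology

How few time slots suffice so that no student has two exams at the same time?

Latin, Logic, Biology, Calculus are mutually in conflict, so at least 4 time slots are needed.
4 time slots suffice: time slot 1 → {Latin}; time slot 2 → {Logic}; time slot 3 → {Econ, Calculus}; time slot 4 → {Biology}. Every pair that conflicts lands in different time slots.

4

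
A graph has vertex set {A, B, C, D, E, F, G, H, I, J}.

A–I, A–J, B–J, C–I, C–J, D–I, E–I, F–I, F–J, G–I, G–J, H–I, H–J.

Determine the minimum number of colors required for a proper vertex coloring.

E and I are adjacent, so at least 2 colors are needed.
2 colors suffice: color 1 → {I, J}; color 2 → {A, B, C, D, E, F, G, H}. Every edge joins two different colors.

2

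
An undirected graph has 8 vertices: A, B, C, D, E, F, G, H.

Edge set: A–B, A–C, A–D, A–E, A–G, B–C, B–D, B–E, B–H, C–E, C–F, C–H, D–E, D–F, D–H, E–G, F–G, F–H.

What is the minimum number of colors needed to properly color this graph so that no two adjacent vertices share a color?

4

A, B, D, E form a clique, so at least 4 colors are needed.
4 colors suffice: color 1 → {E, F}; color 2 → {C, D, G}; color 3 → {A, H}; color 4 → {B}. Each edge has distinct colors on its endpoints.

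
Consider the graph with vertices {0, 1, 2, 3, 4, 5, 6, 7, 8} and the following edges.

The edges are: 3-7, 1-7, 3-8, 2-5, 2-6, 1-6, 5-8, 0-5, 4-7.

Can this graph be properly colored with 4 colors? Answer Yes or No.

Yes

The chromatic number is 3. The cycle 1-6-2-5-8-3-7-1 has odd length 7, so it cannot be 2-colored; at least 3 colors are needed.
A valid assignment using 3 colors: 0=b, 1=b, 2=b, 3=b, 4=b, 5=a, 6=a, 7=a, 8=c.
Since 4 ≥ 3, a proper 4-coloring certainly exists.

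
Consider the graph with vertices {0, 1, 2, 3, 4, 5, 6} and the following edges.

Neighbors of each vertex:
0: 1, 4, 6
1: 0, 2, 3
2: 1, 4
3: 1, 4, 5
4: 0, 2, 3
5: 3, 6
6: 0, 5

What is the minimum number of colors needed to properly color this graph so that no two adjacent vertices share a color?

3

The cycle 5-6-0-4-3-5 has odd length 5, so it cannot be 2-colored; at least 3 colors are needed.
3 colors suffice: 0=red, 1=blue, 2=red, 3=red, 4=blue, 5=blue, 6=green. No two adjacent vertices share a color.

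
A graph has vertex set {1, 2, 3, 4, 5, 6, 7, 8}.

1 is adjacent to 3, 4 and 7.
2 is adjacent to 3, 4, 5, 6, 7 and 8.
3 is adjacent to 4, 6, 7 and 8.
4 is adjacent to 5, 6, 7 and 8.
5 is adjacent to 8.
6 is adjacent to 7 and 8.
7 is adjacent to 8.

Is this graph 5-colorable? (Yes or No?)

No

2, 3, 4, 6, 7, 8 form a clique, so at least 6 colors are needed.
So 5 colors are not enough.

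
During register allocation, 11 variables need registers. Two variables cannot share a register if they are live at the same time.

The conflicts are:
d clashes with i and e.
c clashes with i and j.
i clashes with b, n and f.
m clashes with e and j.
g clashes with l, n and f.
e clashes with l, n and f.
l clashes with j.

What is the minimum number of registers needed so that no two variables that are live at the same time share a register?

m and e conflict, so at least 2 registers are needed.
2 registers suffice: register 1 → {i, g, e, j}; register 2 → {d, c, b, m, l, n, f}. Each listed conflict is separated.

2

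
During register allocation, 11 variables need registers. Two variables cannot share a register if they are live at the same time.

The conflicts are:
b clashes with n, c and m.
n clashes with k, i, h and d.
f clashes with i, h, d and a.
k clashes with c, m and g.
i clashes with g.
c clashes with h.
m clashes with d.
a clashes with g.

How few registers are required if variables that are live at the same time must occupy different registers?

k and m conflict, so at least 2 registers are needed.
A valid assignment using 2 registers: b=2, n=1, f=1, k=2, i=2, c=1, h=2, m=1, d=2, a=2, g=1. Each listed conflict is separated.

2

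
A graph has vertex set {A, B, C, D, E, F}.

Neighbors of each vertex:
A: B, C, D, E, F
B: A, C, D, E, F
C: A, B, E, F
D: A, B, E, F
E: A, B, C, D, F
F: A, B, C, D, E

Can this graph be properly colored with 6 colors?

The chromatic number is 5. A, B, C, E, F form a clique, so at least 5 colors are needed.
5 colors suffice: A=yellow, B=green, C=purple, D=purple, E=red, F=blue.
Since 6 ≥ 5, a proper 6-coloring certainly exists.

Yes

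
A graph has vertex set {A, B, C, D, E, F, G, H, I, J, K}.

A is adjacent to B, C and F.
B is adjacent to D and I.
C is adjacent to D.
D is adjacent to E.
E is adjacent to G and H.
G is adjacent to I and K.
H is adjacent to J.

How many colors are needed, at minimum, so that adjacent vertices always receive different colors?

3

The cycle B-D-E-G-I-B has odd length 5, so it cannot be 2-colored; at least 3 colors are needed.
3 colors suffice: A=1, B=2, C=2, D=3, E=1, F=2, G=2, H=2, I=1, J=1, K=1. No two adjacent vertices share a color.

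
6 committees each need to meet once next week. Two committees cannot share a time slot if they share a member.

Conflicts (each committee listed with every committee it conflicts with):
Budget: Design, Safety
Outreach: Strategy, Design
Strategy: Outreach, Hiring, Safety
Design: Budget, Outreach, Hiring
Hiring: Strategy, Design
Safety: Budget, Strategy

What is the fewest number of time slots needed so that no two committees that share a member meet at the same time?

The cycle Design-Outreach-Strategy-Safety-Budget-Design has odd length 5, so it cannot be 2-colored; at least 3 time slots are needed.
Using 3 time slots: Budget=2, Outreach=2, Strategy=1, Design=1, Hiring=2, Safety=3. Each listed conflict is separated.

3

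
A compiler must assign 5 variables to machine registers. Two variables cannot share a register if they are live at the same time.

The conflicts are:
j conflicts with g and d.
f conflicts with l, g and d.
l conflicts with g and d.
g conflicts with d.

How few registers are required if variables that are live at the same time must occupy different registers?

4

f, l, g, d all conflict with each other, so at least 4 registers are needed.
4 registers suffice: register 1 → {d}; register 2 → {g}; register 3 → {j, f}; register 4 → {l}. Each listed conflict is separated.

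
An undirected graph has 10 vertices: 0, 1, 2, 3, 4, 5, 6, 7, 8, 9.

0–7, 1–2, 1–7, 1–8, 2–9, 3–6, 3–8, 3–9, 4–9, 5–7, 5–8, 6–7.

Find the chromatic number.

The cycle 1-2-9-3-8-1 has odd length 5, so it cannot be 2-colored; at least 3 colors are needed.
A valid assignment using 3 colors: 0=b, 1=b, 2=c, 3=b, 4=b, 5=b, 6=c, 7=a, 8=a, 9=a. Every edge joins two different colors.

3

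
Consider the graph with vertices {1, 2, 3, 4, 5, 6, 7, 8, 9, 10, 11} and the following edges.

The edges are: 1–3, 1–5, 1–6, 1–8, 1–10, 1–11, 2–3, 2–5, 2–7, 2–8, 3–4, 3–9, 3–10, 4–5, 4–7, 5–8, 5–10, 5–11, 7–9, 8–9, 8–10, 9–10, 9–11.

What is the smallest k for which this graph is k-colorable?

4

1, 5, 8, 10 are pairwise adjacent (a clique of size 4), so at least 4 colors are needed.
A valid assignment using 4 colors: 1=a, 2=a, 3=b, 4=a, 5=b, 6=b, 7=b, 8=d, 9=a, 10=c, 11=c. Every edge joins two different colors.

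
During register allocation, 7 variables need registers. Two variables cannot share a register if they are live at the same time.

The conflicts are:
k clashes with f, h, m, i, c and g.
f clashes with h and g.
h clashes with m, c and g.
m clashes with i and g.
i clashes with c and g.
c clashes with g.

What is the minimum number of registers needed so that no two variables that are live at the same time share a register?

4

k, h, c, g are mutually in conflict, so at least 4 registers are needed.
4 registers suffice: register 1 → {g}; register 2 → {k}; register 3 → {h, i}; register 4 → {f, m, c}. No two conflicting variables share a register.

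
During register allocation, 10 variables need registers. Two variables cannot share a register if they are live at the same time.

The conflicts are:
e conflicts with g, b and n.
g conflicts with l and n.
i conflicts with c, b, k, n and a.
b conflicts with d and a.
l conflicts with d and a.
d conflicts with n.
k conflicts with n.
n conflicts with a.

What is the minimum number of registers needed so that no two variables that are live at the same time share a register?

3

i, b, a are mutually in conflict, so at least 3 registers are needed.
Using 3 registers: e=2, g=3, i=2, c=1, b=1, l=1, d=2, k=3, n=1, a=3. Each listed conflict is separated.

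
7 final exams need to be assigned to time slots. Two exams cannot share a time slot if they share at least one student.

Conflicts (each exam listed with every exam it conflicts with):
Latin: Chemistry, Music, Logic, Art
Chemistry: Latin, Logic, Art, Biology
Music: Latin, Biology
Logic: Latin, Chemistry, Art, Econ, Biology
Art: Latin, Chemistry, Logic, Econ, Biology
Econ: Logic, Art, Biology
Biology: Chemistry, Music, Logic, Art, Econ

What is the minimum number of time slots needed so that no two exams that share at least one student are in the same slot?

Latin, Chemistry, Logic, Art pairwise conflict, so at least 4 time slots are needed.
4 time slots suffice: Latin=3, Chemistry=4, Music=1, Logic=2, Art=1, Econ=4, Biology=3. No two conflicting exams share a time slot.

4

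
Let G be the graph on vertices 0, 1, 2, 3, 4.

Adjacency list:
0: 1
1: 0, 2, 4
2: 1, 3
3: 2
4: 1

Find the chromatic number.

1 and 2 are adjacent, so at least 2 colors are needed.
2 colors suffice: color red → {1, 3}; color blue → {0, 2, 4}. No two adjacent vertices share a color.

2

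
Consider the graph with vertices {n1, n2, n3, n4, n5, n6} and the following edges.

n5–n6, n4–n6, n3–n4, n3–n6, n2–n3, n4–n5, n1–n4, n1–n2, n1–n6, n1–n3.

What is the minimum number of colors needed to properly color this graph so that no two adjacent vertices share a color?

n1, n3, n4, n6 form a clique, so at least 4 colors are needed.
A valid assignment using 4 colors: n1=3, n2=1, n3=4, n4=1, n5=3, n6=2. No two adjacent vertices share a color.

4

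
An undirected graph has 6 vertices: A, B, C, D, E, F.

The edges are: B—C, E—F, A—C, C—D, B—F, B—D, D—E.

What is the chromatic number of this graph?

3

B, C, D are pairwise adjacent, so at least 3 colors are needed.
A valid assignment using 3 colors: A=2, B=2, C=1, D=3, E=2, F=1. No two adjacent vertices share a color.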